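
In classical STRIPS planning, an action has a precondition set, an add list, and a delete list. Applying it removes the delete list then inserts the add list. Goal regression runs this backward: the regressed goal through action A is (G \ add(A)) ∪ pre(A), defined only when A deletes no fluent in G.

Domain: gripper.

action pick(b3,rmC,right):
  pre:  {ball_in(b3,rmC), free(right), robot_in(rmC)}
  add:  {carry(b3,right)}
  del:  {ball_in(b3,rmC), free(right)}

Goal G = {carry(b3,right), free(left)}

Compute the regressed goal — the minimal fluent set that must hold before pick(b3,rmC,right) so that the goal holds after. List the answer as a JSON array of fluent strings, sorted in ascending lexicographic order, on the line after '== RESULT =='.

Compute (G \ add) ∪ pre:
  G ∩ del = {}  (empty — regression defined)
  G \ add = {carry(b3,right), free(left)} \ {carry(b3,right)} = {free(left)}
  ∪ pre   = {free(left)} ∪ {ball_in(b3,rmC), free(right), robot_in(rmC)}
          = {ball_in(b3,rmC), free(left), free(right), robot_in(rmC)}

== RESULT ==
["ball_in(b3,rmC)", "free(left)", "free(right)", "robot_in(rmC)"]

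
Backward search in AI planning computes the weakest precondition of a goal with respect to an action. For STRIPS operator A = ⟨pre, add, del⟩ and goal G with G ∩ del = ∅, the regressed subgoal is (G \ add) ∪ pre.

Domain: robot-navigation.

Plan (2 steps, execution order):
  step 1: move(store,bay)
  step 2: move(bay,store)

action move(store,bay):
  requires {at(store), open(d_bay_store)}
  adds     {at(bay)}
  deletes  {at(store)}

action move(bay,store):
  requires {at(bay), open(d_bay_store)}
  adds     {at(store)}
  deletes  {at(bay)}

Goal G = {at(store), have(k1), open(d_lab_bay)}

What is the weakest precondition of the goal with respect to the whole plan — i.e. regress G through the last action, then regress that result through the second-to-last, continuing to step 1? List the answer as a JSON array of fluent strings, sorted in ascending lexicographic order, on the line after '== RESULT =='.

Work backward from the goal:
  through step 2 (move(bay,store)): drop {at(store)}, keep {have(k1), open(d_lab_bay)}, require {at(bay), open(d_bay_store)}
    → {at(bay), have(k1), open(d_bay_store), open(d_lab_bay)}
  through step 1 (move(store,bay)): drop {at(bay)}, keep {have(k1), open(d_bay_store), open(d_lab_bay)}, require {at(store), open(d_bay_store)}
    → {at(store), have(k1), open(d_bay_store), open(d_lab_bay)}

== RESULT ==
["at(store)", "have(k1)", "open(d_bay_store)", "open(d_lab_bay)"]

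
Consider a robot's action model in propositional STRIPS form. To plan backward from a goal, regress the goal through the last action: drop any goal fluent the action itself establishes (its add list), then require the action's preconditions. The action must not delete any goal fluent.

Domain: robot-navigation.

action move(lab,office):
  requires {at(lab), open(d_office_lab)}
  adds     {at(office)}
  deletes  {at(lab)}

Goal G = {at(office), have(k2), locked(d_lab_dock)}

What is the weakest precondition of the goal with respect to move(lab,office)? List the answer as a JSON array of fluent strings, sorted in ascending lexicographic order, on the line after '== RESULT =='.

Regress:
  G ∩ del = {}  (empty — regression defined)
  G \ add = {at(office), have(k2), locked(d_lab_dock)} \ {at(office)} = {have(k2), locked(d_lab_dock)}
  ∪ pre   = {have(k2), locked(d_lab_dock)} ∪ {at(lab), open(d_office_lab)}
          = {at(lab), have(k2), locked(d_lab_dock), open(d_office_lab)}

== RESULT ==
["at(lab)", "have(k2)", "locked(d_lab_dock)", "open(d_office_lab)"]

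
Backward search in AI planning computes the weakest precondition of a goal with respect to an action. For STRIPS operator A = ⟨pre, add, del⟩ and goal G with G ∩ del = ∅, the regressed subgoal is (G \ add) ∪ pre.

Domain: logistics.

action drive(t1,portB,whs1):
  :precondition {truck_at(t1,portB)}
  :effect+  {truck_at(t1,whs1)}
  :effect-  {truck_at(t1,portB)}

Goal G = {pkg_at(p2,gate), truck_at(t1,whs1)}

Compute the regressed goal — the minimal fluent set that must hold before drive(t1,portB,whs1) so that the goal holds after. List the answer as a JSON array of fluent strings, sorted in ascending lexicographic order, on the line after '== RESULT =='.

Compute (G \ add) ∪ pre:
  G ∩ del = {}  (empty — regression defined)
  G \ add = {pkg_at(p2,gate), truck_at(t1,whs1)} \ {truck_at(t1,whs1)} = {pkg_at(p2,gate)}
  ∪ pre   = {pkg_at(p2,gate)} ∪ {truck_at(t1,portB)}
          = {pkg_at(p2,gate), truck_at(t1,portB)}

== RESULT ==
["pkg_at(p2,gate)", "truck_at(t1,portB)"]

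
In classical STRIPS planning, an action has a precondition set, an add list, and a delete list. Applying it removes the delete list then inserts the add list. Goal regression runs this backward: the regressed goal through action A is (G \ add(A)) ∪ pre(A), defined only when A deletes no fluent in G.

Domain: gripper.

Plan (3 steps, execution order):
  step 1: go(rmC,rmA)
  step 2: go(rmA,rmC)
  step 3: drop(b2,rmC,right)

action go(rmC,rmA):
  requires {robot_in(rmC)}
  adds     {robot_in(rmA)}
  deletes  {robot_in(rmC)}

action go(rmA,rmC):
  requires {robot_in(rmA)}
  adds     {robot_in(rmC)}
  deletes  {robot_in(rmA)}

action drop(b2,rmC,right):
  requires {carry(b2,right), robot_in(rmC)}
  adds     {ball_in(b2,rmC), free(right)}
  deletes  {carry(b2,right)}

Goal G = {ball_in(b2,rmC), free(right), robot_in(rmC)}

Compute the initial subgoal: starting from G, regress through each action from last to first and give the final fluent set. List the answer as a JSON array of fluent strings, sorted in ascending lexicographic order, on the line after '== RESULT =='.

Work backward from the goal:
  through step 3 (drop(b2,rmC,right)): drop {ball_in(b2,rmC), free(right)}, keep {robot_in(rmC)}, require {carry(b2,right), robot_in(rmC)}
    → {carry(b2,right), robot_in(rmC)}
  through step 2 (go(rmA,rmC)): drop {robot_in(rmC)}, keep {carry(b2,right)}, require {robot_in(rmA)}
    → {carry(b2,right), robot_in(rmA)}
  through step 1 (go(rmC,rmA)): drop {robot_in(rmA)}, keep {carry(b2,right)}, require {robot_in(rmC)}
    → {carry(b2,right), robot_in(rmC)}

== RESULT ==
["carry(b2,right)", "robot_in(rmC)"]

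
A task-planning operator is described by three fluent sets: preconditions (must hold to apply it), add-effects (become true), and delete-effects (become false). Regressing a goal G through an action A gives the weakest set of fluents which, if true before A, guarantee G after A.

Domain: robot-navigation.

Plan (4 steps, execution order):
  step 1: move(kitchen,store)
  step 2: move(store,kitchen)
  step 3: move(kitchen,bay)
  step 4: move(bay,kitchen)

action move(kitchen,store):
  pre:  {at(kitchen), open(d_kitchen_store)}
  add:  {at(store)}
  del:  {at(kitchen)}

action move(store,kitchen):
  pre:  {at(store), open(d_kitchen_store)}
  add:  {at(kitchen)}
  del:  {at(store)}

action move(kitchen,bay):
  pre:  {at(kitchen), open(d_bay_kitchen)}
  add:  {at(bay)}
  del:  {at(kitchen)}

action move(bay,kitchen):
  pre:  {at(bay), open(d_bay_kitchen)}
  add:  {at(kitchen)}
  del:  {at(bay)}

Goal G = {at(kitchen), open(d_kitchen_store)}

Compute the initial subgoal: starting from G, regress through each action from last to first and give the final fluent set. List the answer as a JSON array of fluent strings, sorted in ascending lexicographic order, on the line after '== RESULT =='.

Work backward from the goal:
  through step 4 (move(bay,kitchen)): drop {at(kitchen)}, keep {open(d_kitchen_store)}, require {at(bay), open(d_bay_kitchen)}
    → {at(bay), open(d_bay_kitchen), open(d_kitchen_store)}
  through step 3 (move(kitchen,bay)): drop {at(bay)}, keep {open(d_bay_kitchen), open(d_kitchen_store)}, require {at(kitchen), open(d_bay_kitchen)}
    → {at(kitchen), open(d_bay_kitchen), open(d_kitchen_store)}
  through step 2 (move(store,kitchen)): drop {at(kitchen)}, keep {open(d_bay_kitchen), open(d_kitchen_store)}, require {at(store), open(d_kitchen_store)}
    → {at(store), open(d_bay_kitchen), open(d_kitchen_store)}
  through step 1 (move(kitchen,store)): drop {at(store)}, keep {open(d_bay_kitchen), open(d_kitchen_store)}, require {at(kitchen), open(d_kitchen_store)}
    → {at(kitchen), open(d_bay_kitchen), open(d_kitchen_store)}

== RESULT ==
["at(kitchen)", "open(d_bay_kitchen)", "open(d_kitchen_store)"]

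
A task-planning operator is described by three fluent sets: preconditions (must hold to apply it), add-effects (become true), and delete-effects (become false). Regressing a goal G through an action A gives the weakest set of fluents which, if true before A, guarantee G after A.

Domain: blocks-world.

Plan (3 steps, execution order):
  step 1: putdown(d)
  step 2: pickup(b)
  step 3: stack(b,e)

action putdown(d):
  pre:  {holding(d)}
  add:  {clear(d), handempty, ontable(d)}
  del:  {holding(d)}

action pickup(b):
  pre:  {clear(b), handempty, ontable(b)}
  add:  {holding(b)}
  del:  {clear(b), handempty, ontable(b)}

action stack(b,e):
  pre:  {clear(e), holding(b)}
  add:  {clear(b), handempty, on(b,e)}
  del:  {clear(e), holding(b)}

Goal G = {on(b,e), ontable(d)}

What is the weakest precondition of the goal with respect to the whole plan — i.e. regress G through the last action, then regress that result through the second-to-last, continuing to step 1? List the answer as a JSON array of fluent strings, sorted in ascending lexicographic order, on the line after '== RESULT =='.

Work backward from the goal:
  through step 3 (stack(b,e)): drop {on(b,e)}, keep {ontable(d)}, require {clear(e), holding(b)}
    → {clear(e), holding(b), ontable(d)}
  through step 2 (pickup(b)): drop {holding(b)}, keep {clear(e), ontable(d)}, require {clear(b), handempty, ontable(b)}
    → {clear(b), clear(e), handempty, ontable(b), ontable(d)}
  through step 1 (putdown(d)): drop {handempty, ontable(d)}, keep {clear(b), clear(e), ontable(b)}, require {holding(d)}
    → {clear(b), clear(e), holding(d), ontable(b)}

== RESULT ==
["clear(b)", "clear(e)", "holding(d)", "ontable(b)"]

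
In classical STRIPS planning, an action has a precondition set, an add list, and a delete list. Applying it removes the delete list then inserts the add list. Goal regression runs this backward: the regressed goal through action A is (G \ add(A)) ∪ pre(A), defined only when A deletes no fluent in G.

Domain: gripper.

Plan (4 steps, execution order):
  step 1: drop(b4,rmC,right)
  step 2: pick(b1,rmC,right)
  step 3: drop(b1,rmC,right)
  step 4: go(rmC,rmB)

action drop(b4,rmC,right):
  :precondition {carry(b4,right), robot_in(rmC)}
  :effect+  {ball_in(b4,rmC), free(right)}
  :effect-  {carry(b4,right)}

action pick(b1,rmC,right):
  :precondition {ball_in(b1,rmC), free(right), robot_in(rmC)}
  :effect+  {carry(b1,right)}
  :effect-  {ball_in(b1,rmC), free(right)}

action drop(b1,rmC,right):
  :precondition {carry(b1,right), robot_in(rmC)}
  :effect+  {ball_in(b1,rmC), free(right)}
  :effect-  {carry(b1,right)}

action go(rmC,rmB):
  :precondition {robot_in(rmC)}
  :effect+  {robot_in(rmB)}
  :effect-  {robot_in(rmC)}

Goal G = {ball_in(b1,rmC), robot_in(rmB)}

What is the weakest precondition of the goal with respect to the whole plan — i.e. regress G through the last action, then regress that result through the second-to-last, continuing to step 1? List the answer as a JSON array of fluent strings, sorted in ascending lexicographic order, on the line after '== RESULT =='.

Work backward from the goal:
  through step 4 (go(rmC,rmB)): drop {robot_in(rmB)}, keep {ball_in(b1,rmC)}, require {robot_in(rmC)}
    → {ball_in(b1,rmC), robot_in(rmC)}
  through step 3 (drop(b1,rmC,right)): drop {ball_in(b1,rmC)}, keep {robot_in(rmC)}, require {carry(b1,right), robot_in(rmC)}
    → {carry(b1,right), robot_in(rmC)}
  through step 2 (pick(b1,rmC,right)): drop {carry(b1,right)}, keep {robot_in(rmC)}, require {ball_in(b1,rmC), free(right), robot_in(rmC)}
    → {ball_in(b1,rmC), free(right), robot_in(rmC)}
  through step 1 (drop(b4,rmC,right)): drop {free(right)}, keep {ball_in(b1,rmC), robot_in(rmC)}, require {carry(b4,right), robot_in(rmC)}
    → {ball_in(b1,rmC), carry(b4,right), robot_in(rmC)}

== RESULT ==
["ball_in(b1,rmC)", "carry(b4,right)", "robot_in(rmC)"]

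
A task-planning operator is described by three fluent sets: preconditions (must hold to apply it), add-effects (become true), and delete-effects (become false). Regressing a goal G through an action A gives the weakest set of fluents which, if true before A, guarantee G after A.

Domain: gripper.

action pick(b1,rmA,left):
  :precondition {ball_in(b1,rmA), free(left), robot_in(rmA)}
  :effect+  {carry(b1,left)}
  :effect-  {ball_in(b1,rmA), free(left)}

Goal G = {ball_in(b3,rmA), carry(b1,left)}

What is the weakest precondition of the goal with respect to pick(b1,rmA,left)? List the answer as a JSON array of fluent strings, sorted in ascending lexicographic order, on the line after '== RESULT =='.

Compute (G \ add) ∪ pre:
  G ∩ del = {}  (empty — regression defined)
  G \ add = {ball_in(b3,rmA), carry(b1,left)} \ {carry(b1,left)} = {ball_in(b3,rmA)}
  ∪ pre   = {ball_in(b3,rmA)} ∪ {ball_in(b1,rmA), free(left), robot_in(rmA)}
          = {ball_in(b1,rmA), ball_in(b3,rmA), free(left), robot_in(rmA)}

== RESULT ==
["ball_in(b1,rmA)", "ball_in(b3,rmA)", "free(left)", "robot_in(rmA)"]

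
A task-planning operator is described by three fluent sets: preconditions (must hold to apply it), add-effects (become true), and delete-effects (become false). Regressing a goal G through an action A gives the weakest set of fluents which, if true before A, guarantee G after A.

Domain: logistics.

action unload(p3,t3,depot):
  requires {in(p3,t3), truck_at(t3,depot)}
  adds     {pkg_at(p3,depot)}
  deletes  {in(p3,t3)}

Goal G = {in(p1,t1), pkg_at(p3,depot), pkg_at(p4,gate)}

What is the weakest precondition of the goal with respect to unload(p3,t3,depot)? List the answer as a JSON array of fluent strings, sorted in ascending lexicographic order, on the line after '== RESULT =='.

Regress:
  G ∩ del = {}  (empty — regression defined)
  G \ add = {in(p1,t1), pkg_at(p3,depot), pkg_at(p4,gate)} \ {pkg_at(p3,depot)} = {in(p1,t1), pkg_at(p4,gate)}
  ∪ pre   = {in(p1,t1), pkg_at(p4,gate)} ∪ {in(p3,t3), truck_at(t3,depot)}
          = {in(p1,t1), in(p3,t3), pkg_at(p4,gate), truck_at(t3,depot)}

== RESULT ==
["in(p1,t1)", "in(p3,t3)", "pkg_at(p4,gate)", "truck_at(t3,depot)"]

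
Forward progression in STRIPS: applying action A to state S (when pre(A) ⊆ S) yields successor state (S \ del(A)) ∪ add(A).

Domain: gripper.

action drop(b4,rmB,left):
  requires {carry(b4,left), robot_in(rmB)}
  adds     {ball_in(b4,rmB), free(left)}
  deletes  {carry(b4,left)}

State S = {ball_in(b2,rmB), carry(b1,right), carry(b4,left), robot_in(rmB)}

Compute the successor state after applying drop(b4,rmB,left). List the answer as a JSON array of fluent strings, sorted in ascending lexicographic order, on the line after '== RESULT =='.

Progress:
  pre ⊆ S: {carry(b4,left), robot_in(rmB)} ⊆ S  — applicable
  S \ del = {ball_in(b2,rmB), carry(b1,right), robot_in(rmB)}
  ∪ add   = {ball_in(b2,rmB), ball_in(b4,rmB), carry(b1,right), free(left), robot_in(rmB)}

== RESULT ==
["ball_in(b2,rmB)", "ball_in(b4,rmB)", "carry(b1,right)", "free(left)", "robot_in(rmB)"]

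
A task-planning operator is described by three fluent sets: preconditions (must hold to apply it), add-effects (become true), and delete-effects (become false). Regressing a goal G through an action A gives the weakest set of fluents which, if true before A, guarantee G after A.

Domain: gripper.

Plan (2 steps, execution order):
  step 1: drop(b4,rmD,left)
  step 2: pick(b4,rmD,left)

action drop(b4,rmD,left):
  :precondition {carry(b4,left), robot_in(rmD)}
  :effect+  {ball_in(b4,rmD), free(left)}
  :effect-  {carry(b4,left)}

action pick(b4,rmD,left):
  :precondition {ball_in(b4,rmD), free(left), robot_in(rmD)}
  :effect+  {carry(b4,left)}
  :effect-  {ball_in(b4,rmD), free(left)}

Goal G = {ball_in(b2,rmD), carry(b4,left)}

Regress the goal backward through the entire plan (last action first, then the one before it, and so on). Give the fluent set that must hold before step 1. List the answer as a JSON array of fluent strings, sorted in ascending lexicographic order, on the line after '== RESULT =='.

Regress step by step:
  through step 2 (pick(b4,rmD,left)): drop {carry(b4,left)}, keep {ball_in(b2,rmD)}, require {ball_in(b4,rmD), free(left), robot_in(rmD)}
    → {ball_in(b2,rmD), ball_in(b4,rmD), free(left), robot_in(rmD)}
  through step 1 (drop(b4,rmD,left)): drop {ball_in(b4,rmD), free(left)}, keep {ball_in(b2,rmD), robot_in(rmD)}, require {carry(b4,left), robot_in(rmD)}
    → {ball_in(b2,rmD), carry(b4,left), robot_in(rmD)}

== RESULT ==
["ball_in(b2,rmD)", "carry(b4,left)", "robot_in(rmD)"]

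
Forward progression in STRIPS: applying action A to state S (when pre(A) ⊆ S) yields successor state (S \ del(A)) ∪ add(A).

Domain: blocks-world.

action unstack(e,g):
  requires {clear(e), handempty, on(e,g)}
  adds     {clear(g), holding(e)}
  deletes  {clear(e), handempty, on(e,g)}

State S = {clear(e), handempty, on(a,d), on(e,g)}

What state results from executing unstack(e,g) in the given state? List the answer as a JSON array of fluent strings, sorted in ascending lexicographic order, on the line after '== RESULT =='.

Compute (S \ del) ∪ add:
  pre ⊆ S: {clear(e), handempty, on(e,g)} ⊆ S  — applicable
  S \ del = {on(a,d)}
  ∪ add   = {clear(g), holding(e), on(a,d)}

== RESULT ==
["clear(g)", "holding(e)", "on(a,d)"]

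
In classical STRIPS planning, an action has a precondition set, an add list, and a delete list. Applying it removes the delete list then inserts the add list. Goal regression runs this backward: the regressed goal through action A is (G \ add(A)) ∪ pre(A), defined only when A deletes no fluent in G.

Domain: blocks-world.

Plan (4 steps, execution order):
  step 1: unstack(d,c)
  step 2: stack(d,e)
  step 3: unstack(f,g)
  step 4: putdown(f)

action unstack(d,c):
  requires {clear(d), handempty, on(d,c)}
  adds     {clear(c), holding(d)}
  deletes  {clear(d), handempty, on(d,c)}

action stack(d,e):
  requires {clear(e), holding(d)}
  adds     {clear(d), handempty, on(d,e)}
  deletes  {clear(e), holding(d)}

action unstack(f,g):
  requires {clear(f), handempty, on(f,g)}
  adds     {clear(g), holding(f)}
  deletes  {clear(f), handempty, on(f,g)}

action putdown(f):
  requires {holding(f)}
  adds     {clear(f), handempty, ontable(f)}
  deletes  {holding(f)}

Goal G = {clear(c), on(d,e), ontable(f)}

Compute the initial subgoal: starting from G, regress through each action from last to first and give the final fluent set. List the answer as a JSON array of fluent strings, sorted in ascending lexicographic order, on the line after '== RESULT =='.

Regress step by step:
  through step 4 (putdown(f)): drop {ontable(f)}, keep {clear(c), on(d,e)}, require {holding(f)}
    → {clear(c), holding(f), on(d,e)}
  through step 3 (unstack(f,g)): drop {holding(f)}, keep {clear(c), on(d,e)}, require {clear(f), handempty, on(f,g)}
    → {clear(c), clear(f), handempty, on(d,e), on(f,g)}
  through step 2 (stack(d,e)): drop {handempty, on(d,e)}, keep {clear(c), clear(f), on(f,g)}, require {clear(e), holding(d)}
    → {clear(c), clear(e), clear(f), holding(d), on(f,g)}
  through step 1 (unstack(d,c)): drop {clear(c), holding(d)}, keep {clear(e), clear(f), on(f,g)}, require {clear(d), handempty, on(d,c)}
    → {clear(d), clear(e), clear(f), handempty, on(d,c), on(f,g)}

== RESULT ==
["clear(d)", "clear(e)", "clear(f)", "handempty", "on(d,c)", "on(f,g)"]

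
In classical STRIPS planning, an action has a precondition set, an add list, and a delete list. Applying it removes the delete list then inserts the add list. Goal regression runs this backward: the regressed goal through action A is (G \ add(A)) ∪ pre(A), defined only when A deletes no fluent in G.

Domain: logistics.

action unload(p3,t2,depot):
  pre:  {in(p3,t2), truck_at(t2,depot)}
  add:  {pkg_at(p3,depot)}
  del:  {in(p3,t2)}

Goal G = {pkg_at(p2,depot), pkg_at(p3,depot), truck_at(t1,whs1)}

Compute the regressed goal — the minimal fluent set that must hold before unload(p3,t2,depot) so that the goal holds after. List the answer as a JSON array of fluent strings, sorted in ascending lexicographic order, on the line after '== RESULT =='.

Regress:
  G ∩ del = {}  (empty — regression defined)
  G \ add = {pkg_at(p2,depot), pkg_at(p3,depot), truck_at(t1,whs1)} \ {pkg_at(p3,depot)} = {pkg_at(p2,depot), truck_at(t1,whs1)}
  ∪ pre   = {pkg_at(p2,depot), truck_at(t1,whs1)} ∪ {in(p3,t2), truck_at(t2,depot)}
          = {in(p3,t2), pkg_at(p2,depot), truck_at(t1,whs1), truck_at(t2,depot)}

== RESULT ==
["in(p3,t2)", "pkg_at(p2,depot)", "truck_at(t1,whs1)", "truck_at(t2,depot)"]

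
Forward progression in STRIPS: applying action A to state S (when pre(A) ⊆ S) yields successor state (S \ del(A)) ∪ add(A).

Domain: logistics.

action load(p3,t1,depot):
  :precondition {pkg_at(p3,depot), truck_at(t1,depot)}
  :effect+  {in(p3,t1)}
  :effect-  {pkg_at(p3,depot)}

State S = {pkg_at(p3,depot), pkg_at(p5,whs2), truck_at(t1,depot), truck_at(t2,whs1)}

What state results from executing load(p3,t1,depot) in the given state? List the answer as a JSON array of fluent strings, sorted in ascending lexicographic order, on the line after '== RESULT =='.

Progress:
  pre ⊆ S: {pkg_at(p3,depot), truck_at(t1,depot)} ⊆ S  — applicable
  S \ del = {pkg_at(p5,whs2), truck_at(t1,depot), truck_at(t2,whs1)}
  ∪ add   = {in(p3,t1), pkg_at(p5,whs2), truck_at(t1,depot), truck_at(t2,whs1)}

== RESULT ==
["in(p3,t1)", "pkg_at(p5,whs2)", "truck_at(t1,depot)", "truck_at(t2,whs1)"]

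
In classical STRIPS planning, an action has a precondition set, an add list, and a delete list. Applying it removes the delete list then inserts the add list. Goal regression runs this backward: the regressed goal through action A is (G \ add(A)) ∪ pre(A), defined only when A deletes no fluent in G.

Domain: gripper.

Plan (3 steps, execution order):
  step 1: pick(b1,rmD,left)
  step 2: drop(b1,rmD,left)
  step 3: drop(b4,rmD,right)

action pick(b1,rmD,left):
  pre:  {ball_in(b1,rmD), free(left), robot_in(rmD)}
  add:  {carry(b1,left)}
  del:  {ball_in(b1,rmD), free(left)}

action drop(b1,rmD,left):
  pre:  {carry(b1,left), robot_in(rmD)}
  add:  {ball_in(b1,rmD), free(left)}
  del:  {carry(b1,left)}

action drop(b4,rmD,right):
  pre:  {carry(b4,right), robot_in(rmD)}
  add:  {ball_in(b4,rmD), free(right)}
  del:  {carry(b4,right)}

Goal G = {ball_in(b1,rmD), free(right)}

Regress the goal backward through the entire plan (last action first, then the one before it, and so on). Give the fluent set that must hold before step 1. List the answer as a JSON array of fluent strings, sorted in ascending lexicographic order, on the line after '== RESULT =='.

Regress step by step:
  through step 3 (drop(b4,rmD,right)): drop {free(right)}, keep {ball_in(b1,rmD)}, require {carry(b4,right), robot_in(rmD)}
    → {ball_in(b1,rmD), carry(b4,right), robot_in(rmD)}
  through step 2 (drop(b1,rmD,left)): drop {ball_in(b1,rmD)}, keep {carry(b4,right), robot_in(rmD)}, require {carry(b1,left), robot_in(rmD)}
    → {carry(b1,left), carry(b4,right), robot_in(rmD)}
  through step 1 (pick(b1,rmD,left)): drop {carry(b1,left)}, keep {carry(b4,right), robot_in(rmD)}, require {ball_in(b1,rmD), free(left), robot_in(rmD)}
    → {ball_in(b1,rmD), carry(b4,right), free(left), robot_in(rmD)}

== RESULT ==
["ball_in(b1,rmD)", "carry(b4,right)", "free(left)", "robot_in(rmD)"]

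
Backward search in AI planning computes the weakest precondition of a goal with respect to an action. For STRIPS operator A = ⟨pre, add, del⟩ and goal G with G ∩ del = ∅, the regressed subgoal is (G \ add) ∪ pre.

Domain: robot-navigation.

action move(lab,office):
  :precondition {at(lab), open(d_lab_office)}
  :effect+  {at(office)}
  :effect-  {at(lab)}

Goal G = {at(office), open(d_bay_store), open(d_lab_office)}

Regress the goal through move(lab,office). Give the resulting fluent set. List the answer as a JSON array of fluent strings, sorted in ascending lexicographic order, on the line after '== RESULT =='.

Regress:
  G ∩ del = {}  (empty — regression defined)
  G \ add = {at(office), open(d_bay_store), open(d_lab_office)} \ {at(office)} = {open(d_bay_store), open(d_lab_office)}
  ∪ pre   = {open(d_bay_store), open(d_lab_office)} ∪ {at(lab), open(d_lab_office)}
          = {at(lab), open(d_bay_store), open(d_lab_office)}

== RESULT ==
["at(lab)", "open(d_bay_store)", "open(d_lab_office)"]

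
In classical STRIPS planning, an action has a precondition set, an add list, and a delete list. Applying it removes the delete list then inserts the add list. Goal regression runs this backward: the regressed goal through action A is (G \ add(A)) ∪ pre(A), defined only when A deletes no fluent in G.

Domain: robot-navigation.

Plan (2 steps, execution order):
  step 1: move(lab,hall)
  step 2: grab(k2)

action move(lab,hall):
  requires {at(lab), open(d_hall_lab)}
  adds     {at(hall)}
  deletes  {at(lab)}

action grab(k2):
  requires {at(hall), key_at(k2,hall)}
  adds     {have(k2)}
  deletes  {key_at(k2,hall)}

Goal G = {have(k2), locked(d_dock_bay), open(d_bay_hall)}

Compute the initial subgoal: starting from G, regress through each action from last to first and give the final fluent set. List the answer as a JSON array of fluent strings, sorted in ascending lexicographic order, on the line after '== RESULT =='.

Regress step by step:
  through step 2 (grab(k2)): drop {have(k2)}, keep {locked(d_dock_bay), open(d_bay_hall)}, require {at(hall), key_at(k2,hall)}
    → {at(hall), key_at(k2,hall), locked(d_dock_bay), open(d_bay_hall)}
  through step 1 (move(lab,hall)): drop {at(hall)}, keep {key_at(k2,hall), locked(d_dock_bay), open(d_bay_hall)}, require {at(lab), open(d_hall_lab)}
    → {at(lab), key_at(k2,hall), locked(d_dock_bay), open(d_bay_hall), open(d_hall_lab)}

== RESULT ==
["at(lab)", "key_at(k2,hall)", "locked(d_dock_bay)", "open(d_bay_hall)", "open(d_hall_lab)"]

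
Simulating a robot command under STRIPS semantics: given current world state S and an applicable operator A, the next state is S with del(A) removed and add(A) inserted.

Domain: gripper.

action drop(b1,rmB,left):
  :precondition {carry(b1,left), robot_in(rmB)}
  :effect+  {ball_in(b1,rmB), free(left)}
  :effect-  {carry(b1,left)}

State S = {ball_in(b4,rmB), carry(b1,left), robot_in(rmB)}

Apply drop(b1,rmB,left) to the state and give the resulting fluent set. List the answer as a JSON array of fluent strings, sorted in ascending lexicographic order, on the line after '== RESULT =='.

Progress:
  pre ⊆ S: {carry(b1,left), robot_in(rmB)} ⊆ S  — applicable
  S \ del = {ball_in(b4,rmB), robot_in(rmB)}
  ∪ add   = {ball_in(b1,rmB), ball_in(b4,rmB), free(left), robot_in(rmB)}

== RESULT ==
["ball_in(b1,rmB)", "ball_in(b4,rmB)", "free(left)", "robot_in(rmB)"]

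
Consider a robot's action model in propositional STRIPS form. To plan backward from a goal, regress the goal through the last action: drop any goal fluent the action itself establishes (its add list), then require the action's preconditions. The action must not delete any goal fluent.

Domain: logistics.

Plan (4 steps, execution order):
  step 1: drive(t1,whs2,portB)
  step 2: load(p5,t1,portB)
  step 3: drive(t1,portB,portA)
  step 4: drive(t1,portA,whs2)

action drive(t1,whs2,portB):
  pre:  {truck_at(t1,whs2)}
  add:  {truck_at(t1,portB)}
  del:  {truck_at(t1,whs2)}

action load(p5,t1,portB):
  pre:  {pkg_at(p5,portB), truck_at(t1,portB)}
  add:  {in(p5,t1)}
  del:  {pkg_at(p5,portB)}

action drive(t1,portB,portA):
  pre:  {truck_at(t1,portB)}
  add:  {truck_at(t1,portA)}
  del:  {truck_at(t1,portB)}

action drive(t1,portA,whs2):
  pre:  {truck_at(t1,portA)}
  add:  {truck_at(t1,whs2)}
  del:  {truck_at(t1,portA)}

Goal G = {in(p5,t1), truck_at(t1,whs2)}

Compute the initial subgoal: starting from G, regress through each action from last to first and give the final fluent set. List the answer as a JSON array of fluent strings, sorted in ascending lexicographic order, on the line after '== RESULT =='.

Work backward from the goal:
  through step 4 (drive(t1,portA,whs2)): drop {truck_at(t1,whs2)}, keep {in(p5,t1)}, require {truck_at(t1,portA)}
    → {in(p5,t1), truck_at(t1,portA)}
  through step 3 (drive(t1,portB,portA)): drop {truck_at(t1,portA)}, keep {in(p5,t1)}, require {truck_at(t1,portB)}
    → {in(p5,t1), truck_at(t1,portB)}
  through step 2 (load(p5,t1,portB)): drop {in(p5,t1)}, keep {truck_at(t1,portB)}, require {pkg_at(p5,portB), truck_at(t1,portB)}
    → {pkg_at(p5,portB), truck_at(t1,portB)}
  through step 1 (drive(t1,whs2,portB)): drop {truck_at(t1,portB)}, keep {pkg_at(p5,portB)}, require {truck_at(t1,whs2)}
    → {pkg_at(p5,portB), truck_at(t1,whs2)}

== RESULT ==
["pkg_at(p5,portB)", "truck_at(t1,whs2)"]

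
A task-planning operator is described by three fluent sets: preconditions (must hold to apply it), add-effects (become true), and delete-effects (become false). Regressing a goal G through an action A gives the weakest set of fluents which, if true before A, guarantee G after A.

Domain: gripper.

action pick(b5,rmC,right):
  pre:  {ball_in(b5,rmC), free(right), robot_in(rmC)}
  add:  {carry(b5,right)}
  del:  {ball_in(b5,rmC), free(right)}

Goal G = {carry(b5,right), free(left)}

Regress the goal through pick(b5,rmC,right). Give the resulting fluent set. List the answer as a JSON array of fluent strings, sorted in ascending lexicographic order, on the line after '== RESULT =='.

Regress:
  G ∩ del = {}  (empty — regression defined)
  G \ add = {carry(b5,right), free(left)} \ {carry(b5,right)} = {free(left)}
  ∪ pre   = {free(left)} ∪ {ball_in(b5,rmC), free(right), robot_in(rmC)}
          = {ball_in(b5,rmC), free(left), free(right), robot_in(rmC)}

== RESULT ==
["ball_in(b5,rmC)", "free(left)", "free(right)", "robot_in(rmC)"]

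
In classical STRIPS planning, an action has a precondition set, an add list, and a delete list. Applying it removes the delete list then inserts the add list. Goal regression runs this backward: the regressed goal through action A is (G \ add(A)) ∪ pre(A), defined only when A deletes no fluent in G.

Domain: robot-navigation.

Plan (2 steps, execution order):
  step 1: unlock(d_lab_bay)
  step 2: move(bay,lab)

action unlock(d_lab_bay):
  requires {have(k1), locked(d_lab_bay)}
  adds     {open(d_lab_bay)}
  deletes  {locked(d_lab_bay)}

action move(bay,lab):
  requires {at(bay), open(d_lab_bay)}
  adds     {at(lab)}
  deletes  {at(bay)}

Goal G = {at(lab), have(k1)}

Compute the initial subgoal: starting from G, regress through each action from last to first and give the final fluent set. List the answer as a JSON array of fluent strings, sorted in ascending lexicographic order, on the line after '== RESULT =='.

Work backward from the goal:
  through step 2 (move(bay,lab)): drop {at(lab)}, keep {have(k1)}, require {at(bay), open(d_lab_bay)}
    → {at(bay), have(k1), open(d_lab_bay)}
  through step 1 (unlock(d_lab_bay)): drop {open(d_lab_bay)}, keep {at(bay), have(k1)}, require {have(k1), locked(d_lab_bay)}
    → {at(bay), have(k1), locked(d_lab_bay)}

== RESULT ==
["at(bay)", "have(k1)", "locked(d_lab_bay)"]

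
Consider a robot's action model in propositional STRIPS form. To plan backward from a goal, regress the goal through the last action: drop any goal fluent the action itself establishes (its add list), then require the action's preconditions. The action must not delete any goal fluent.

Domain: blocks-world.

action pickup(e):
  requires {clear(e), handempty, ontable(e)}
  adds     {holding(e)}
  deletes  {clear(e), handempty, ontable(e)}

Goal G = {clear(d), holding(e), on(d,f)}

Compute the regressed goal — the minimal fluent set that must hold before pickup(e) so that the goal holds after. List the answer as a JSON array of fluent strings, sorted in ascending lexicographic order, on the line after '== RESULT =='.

Compute (G \ add) ∪ pre:
  G ∩ del = {}  (empty — regression defined)
  G \ add = {clear(d), holding(e), on(d,f)} \ {holding(e)} = {clear(d), on(d,f)}
  ∪ pre   = {clear(d), on(d,f)} ∪ {clear(e), handempty, ontable(e)}
          = {clear(d), clear(e), handempty, on(d,f), ontable(e)}

== RESULT ==
["clear(d)", "clear(e)", "handempty", "on(d,f)", "ontable(e)"]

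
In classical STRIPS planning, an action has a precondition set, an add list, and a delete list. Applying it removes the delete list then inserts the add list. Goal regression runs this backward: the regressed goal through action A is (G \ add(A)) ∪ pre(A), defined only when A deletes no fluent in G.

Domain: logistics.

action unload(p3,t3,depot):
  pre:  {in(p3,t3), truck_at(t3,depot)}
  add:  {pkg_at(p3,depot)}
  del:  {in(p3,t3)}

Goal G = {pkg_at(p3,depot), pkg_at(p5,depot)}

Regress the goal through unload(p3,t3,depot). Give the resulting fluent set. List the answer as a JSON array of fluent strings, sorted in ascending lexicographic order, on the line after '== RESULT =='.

Compute (G \ add) ∪ pre:
  G ∩ del = {}  (empty — regression defined)
  G \ add = {pkg_at(p3,depot), pkg_at(p5,depot)} \ {pkg_at(p3,depot)} = {pkg_at(p5,depot)}
  ∪ pre   = {pkg_at(p5,depot)} ∪ {in(p3,t3), truck_at(t3,depot)}
          = {in(p3,t3), pkg_at(p5,depot), truck_at(t3,depot)}

== RESULT ==
["in(p3,t3)", "pkg_at(p5,depot)", "truck_at(t3,depot)"]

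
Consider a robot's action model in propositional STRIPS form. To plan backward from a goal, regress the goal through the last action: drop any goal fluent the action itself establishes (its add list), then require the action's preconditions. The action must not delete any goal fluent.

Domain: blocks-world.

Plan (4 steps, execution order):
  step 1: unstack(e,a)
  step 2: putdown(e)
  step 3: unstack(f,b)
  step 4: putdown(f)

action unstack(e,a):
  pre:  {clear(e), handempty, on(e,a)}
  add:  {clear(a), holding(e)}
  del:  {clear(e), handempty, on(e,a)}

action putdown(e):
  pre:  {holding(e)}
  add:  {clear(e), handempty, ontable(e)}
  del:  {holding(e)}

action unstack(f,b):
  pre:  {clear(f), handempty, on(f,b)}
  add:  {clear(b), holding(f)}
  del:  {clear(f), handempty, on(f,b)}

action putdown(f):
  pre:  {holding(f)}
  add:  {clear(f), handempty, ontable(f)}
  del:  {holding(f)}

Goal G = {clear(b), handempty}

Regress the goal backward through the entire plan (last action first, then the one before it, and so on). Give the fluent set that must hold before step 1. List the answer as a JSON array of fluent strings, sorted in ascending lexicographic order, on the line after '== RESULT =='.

Work backward from the goal:
  through step 4 (putdown(f)): drop {handempty}, keep {clear(b)}, require {holding(f)}
    → {clear(b), holding(f)}
  through step 3 (unstack(f,b)): drop {clear(b), holding(f)}, keep {}, require {clear(f), handempty, on(f,b)}
    → {clear(f), handempty, on(f,b)}
  through step 2 (putdown(e)): drop {handempty}, keep {clear(f), on(f,b)}, require {holding(e)}
    → {clear(f), holding(e), on(f,b)}
  through step 1 (unstack(e,a)): drop {holding(e)}, keep {clear(f), on(f,b)}, require {clear(e), handempty, on(e,a)}
    → {clear(e), clear(f), handempty, on(e,a), on(f,b)}

== RESULT ==
["clear(e)", "clear(f)", "handempty", "on(e,a)", "on(f,b)"]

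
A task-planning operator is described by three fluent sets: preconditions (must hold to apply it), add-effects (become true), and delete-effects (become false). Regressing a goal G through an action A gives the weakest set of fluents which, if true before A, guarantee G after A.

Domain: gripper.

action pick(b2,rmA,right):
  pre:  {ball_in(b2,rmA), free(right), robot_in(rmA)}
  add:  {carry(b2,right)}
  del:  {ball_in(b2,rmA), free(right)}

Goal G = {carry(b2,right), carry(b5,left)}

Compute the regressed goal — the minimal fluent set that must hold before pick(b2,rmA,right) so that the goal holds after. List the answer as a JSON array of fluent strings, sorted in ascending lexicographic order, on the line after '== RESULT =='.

Compute (G \ add) ∪ pre:
  G ∩ del = {}  (empty — regression defined)
  G \ add = {carry(b2,right), carry(b5,left)} \ {carry(b2,right)} = {carry(b5,left)}
  ∪ pre   = {carry(b5,left)} ∪ {ball_in(b2,rmA), free(right), robot_in(rmA)}
          = {ball_in(b2,rmA), carry(b5,left), free(right), robot_in(rmA)}

== RESULT ==
["ball_in(b2,rmA)", "carry(b5,left)", "free(right)", "robot_in(rmA)"]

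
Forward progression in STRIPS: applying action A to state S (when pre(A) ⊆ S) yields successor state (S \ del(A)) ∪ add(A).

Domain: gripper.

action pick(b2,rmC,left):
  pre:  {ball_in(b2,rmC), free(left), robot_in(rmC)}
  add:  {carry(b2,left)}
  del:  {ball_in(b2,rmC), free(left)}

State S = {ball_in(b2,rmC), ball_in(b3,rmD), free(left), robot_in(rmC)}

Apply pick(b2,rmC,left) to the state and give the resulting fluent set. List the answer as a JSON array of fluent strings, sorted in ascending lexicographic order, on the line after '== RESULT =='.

Compute (S \ del) ∪ add:
  pre ⊆ S: {ball_in(b2,rmC), free(left), robot_in(rmC)} ⊆ S  — applicable
  S \ del = {ball_in(b3,rmD), robot_in(rmC)}
  ∪ add   = {ball_in(b3,rmD), carry(b2,left), robot_in(rmC)}

== RESULT ==
["ball_in(b3,rmD)", "carry(b2,left)", "robot_in(rmC)"]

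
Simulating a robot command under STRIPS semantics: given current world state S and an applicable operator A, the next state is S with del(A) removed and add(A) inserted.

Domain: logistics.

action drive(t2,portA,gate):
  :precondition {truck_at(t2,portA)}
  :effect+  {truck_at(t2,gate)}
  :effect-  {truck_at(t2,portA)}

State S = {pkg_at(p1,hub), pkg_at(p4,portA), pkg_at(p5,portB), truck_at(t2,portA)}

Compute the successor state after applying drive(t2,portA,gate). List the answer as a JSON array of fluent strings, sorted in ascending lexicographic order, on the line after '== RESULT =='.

Compute (S \ del) ∪ add:
  pre ⊆ S: {truck_at(t2,portA)} ⊆ S  — applicable
  S \ del = {pkg_at(p1,hub), pkg_at(p4,portA), pkg_at(p5,portB)}
  ∪ add   = {pkg_at(p1,hub), pkg_at(p4,portA), pkg_at(p5,portB), truck_at(t2,gate)}

== RESULT ==
["pkg_at(p1,hub)", "pkg_at(p4,portA)", "pkg_at(p5,portB)", "truck_at(t2,gate)"]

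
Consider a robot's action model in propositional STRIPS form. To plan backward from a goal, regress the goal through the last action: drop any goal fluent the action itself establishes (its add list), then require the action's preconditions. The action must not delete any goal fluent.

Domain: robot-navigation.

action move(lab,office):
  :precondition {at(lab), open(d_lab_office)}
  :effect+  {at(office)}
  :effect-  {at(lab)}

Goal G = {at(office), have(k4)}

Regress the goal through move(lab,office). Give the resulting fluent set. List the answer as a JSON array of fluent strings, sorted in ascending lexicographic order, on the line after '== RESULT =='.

Regress:
  G ∩ del = {}  (empty — regression defined)
  G \ add = {at(office), have(k4)} \ {at(office)} = {have(k4)}
  ∪ pre   = {have(k4)} ∪ {at(lab), open(d_lab_office)}
          = {at(lab), have(k4), open(d_lab_office)}

== RESULT ==
["at(lab)", "have(k4)", "open(d_lab_office)"]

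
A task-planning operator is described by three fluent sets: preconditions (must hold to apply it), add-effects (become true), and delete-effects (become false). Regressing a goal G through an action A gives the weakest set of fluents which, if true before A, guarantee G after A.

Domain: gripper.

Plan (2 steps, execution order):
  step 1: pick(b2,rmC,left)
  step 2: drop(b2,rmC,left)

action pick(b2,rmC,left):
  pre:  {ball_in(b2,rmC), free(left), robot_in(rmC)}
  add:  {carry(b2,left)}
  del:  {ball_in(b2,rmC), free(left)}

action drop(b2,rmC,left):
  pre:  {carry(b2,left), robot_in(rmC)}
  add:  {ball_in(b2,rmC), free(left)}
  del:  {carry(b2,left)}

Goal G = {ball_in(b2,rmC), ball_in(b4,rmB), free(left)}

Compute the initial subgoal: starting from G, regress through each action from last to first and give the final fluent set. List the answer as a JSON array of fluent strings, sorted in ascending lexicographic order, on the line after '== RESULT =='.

Regress step by step:
  through step 2 (drop(b2,rmC,left)): drop {ball_in(b2,rmC), free(left)}, keep {ball_in(b4,rmB)}, require {carry(b2,left), robot_in(rmC)}
    → {ball_in(b4,rmB), carry(b2,left), robot_in(rmC)}
  through step 1 (pick(b2,rmC,left)): drop {carry(b2,left)}, keep {ball_in(b4,rmB), robot_in(rmC)}, require {ball_in(b2,rmC), free(left), robot_in(rmC)}
    → {ball_in(b2,rmC), ball_in(b4,rmB), free(left), robot_in(rmC)}

== RESULT ==
["ball_in(b2,rmC)", "ball_in(b4,rmB)", "free(left)", "robot_in(rmC)"]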